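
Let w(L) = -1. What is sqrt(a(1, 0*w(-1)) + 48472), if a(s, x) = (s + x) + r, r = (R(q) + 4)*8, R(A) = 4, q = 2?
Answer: 3*sqrt(5393) ≈ 220.31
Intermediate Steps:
r = 64 (r = (4 + 4)*8 = 8*8 = 64)
a(s, x) = 64 + s + x (a(s, x) = (s + x) + 64 = 64 + s + x)
sqrt(a(1, 0*w(-1)) + 48472) = sqrt((64 + 1 + 0*(-1)) + 48472) = sqrt((64 + 1 + 0) + 48472) = sqrt(65 + 48472) = sqrt(48537) = 3*sqrt(5393)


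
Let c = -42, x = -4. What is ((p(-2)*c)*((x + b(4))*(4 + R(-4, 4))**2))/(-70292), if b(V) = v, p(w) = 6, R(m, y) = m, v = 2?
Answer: 0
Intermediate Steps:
b(V) = 2
((p(-2)*c)*((x + b(4))*(4 + R(-4, 4))**2))/(-70292) = ((6*(-42))*((-4 + 2)*(4 - 4)**2))/(-70292) = -(-504)*0**2*(-1/70292) = -(-504)*0*(-1/70292) = -252*0*(-1/70292) = 0*(-1/70292) = 0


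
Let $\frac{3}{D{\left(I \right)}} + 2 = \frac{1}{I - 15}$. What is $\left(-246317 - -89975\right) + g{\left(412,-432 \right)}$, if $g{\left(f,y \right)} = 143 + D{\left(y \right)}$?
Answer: $- \frac{139799446}{895} \approx -1.562 \cdot 10^{5}$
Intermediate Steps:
$D{\left(I \right)} = \frac{3}{-2 + \frac{1}{-15 + I}}$ ($D{\left(I \right)} = \frac{3}{-2 + \frac{1}{I - 15}} = \frac{3}{-2 + \frac{1}{-15 + I}}$)
$g{\left(f,y \right)} = 143 + \frac{3 \left(15 - y\right)}{-31 + 2 y}$
$\left(-246317 - -89975\right) + g{\left(412,-432 \right)} = \left(-246317 - -89975\right) + \frac{-4388 + 283 \left(-432\right)}{-31 + 2 \left(-432\right)} = \left(-246317 + 89975\right) + \frac{-4388 - 122256}{-31 - 864} = -156342 + \frac{1}{-895} \left(-126644\right) = -156342 - - \frac{126644}{895} = -156342 + \frac{126644}{895} = - \frac{139799446}{895}$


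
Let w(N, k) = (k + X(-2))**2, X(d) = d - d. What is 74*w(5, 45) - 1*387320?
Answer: -237470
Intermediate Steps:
X(d) = 0
w(N, k) = k**2 (w(N, k) = (k + 0)**2 = k**2)
74*w(5, 45) - 1*387320 = 74*45**2 - 1*387320 = 74*2025 - 387320 = 149850 - 387320 = -237470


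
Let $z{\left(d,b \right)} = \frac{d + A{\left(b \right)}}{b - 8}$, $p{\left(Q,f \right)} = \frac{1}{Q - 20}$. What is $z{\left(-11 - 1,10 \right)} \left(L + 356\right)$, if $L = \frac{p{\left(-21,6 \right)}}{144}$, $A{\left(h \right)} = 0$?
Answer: $- \frac{2101823}{984} \approx -2136.0$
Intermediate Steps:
$p{\left(Q,f \right)} = \frac{1}{-20 + Q}$
$L = - \frac{1}{5904}$ ($L = \frac{1}{\left(-20 - 21\right) 144} = \frac{1}{-41} \cdot \frac{1}{144} = \left(- \frac{1}{41}\right) \frac{1}{144} = - \frac{1}{5904} \approx -0.00016938$)
$z{\left(d,b \right)} = \frac{d}{-8 + b}$ ($z{\left(d,b \right)} = \frac{d + 0}{b - 8} = \frac{d}{-8 + b}$)
$z{\left(-11 - 1,10 \right)} \left(L + 356\right) = \frac{-11 - 1}{-8 + 10} \left(- \frac{1}{5904} + 356\right) = - \frac{12}{2} \cdot \frac{2101823}{5904} = \left(-12\right) \frac{1}{2} \cdot \frac{2101823}{5904} = \left(-6\right) \frac{2101823}{5904} = - \frac{2101823}{984}$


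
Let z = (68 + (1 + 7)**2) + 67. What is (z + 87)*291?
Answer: 83226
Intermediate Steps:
z = 199 (z = (68 + 8**2) + 67 = (68 + 64) + 67 = 132 + 67 = 199)
(z + 87)*291 = (199 + 87)*291 = 286*291 = 83226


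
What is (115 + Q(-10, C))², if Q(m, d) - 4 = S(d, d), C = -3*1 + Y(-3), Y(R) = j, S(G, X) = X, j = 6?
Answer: 14884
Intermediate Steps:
Y(R) = 6
C = 3 (C = -3*1 + 6 = -3 + 6 = 3)
Q(m, d) = 4 + d
(115 + Q(-10, C))² = (115 + (4 + 3))² = (115 + 7)² = 122² = 14884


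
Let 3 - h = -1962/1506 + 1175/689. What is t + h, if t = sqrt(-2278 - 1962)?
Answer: 449195/172939 + 4*I*sqrt(265) ≈ 2.5974 + 65.115*I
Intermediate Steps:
t = 4*I*sqrt(265) (t = sqrt(-4240) = 4*I*sqrt(265) ≈ 65.115*I)
h = 449195/172939 (h = 3 - (-1962/1506 + 1175/689) = 3 - (-1962*1/1506 + 1175*(1/689)) = 3 - (-327/251 + 1175/689) = 3 - 1*69622/172939 = 3 - 69622/172939 = 449195/172939 ≈ 2.5974)
t + h = 4*I*sqrt(265) + 449195/172939 = 449195/172939 + 4*I*sqrt(265)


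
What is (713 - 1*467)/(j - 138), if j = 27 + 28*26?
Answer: 246/617 ≈ 0.39870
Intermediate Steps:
j = 755 (j = 27 + 728 = 755)
(713 - 1*467)/(j - 138) = (713 - 1*467)/(755 - 138) = (713 - 467)/617 = 246*(1/617) = 246/617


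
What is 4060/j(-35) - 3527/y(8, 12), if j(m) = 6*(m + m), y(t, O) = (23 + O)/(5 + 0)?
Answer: -10784/21 ≈ -513.52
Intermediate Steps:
y(t, O) = 23/5 + O/5 (y(t, O) = (23 + O)/5 = (23 + O)*(⅕) = 23/5 + O/5)
j(m) = 12*m (j(m) = 6*(2*m) = 12*m)
4060/j(-35) - 3527/y(8, 12) = 4060/((12*(-35))) - 3527/(23/5 + (⅕)*12) = 4060/(-420) - 3527/(23/5 + 12/5) = 4060*(-1/420) - 3527/7 = -29/3 - 3527*⅐ = -29/3 - 3527/7 = -10784/21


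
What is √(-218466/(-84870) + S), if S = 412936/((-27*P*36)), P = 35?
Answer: 5*I*√12151853511/178227 ≈ 3.0926*I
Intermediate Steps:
S = -103234/8505 (S = 412936/((-27*35*36)) = 412936/((-945*36)) = 412936/(-34020) = 412936*(-1/34020) = -103234/8505 ≈ -12.138)
√(-218466/(-84870) + S) = √(-218466/(-84870) - 103234/8505) = √(-218466*(-1/84870) - 103234/8505) = √(12137/4715 - 103234/8505) = √(-15340925/1604043) = 5*I*√12151853511/178227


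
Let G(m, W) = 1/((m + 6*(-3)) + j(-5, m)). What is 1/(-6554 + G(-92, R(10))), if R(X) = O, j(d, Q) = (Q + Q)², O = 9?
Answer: -33746/221171283 ≈ -0.00015258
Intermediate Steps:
j(d, Q) = 4*Q² (j(d, Q) = (2*Q)² = 4*Q²)
R(X) = 9
G(m, W) = 1/(-18 + m + 4*m²) (G(m, W) = 1/((m + 6*(-3)) + 4*m²) = 1/((m - 18) + 4*m²) = 1/((-18 + m) + 4*m²) = 1/(-18 + m + 4*m²))
1/(-6554 + G(-92, R(10))) = 1/(-6554 + 1/(-18 - 92 + 4*(-92)²)) = 1/(-6554 + 1/(-18 - 92 + 4*8464)) = 1/(-6554 + 1/(-18 - 92 + 33856)) = 1/(-6554 + 1/33746) = 1/(-221171283/33746) = -33746/221171283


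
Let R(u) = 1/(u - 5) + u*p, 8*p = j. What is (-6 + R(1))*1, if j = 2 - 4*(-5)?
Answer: -7/2 ≈ -3.5000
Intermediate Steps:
j = 22 (j = 2 + 20 = 22)
p = 11/4 (p = (1/8)*22 = 11/4 ≈ 2.7500)
R(u) = 1/(-5 + u) + 11*u/4 (R(u) = 1/(u - 5) + u*(11/4) = 1/(-5 + u) + 11*u/4)
(-6 + R(1))*1 = (-6 + (4 - 55*1 + 11*1**2)/(4*(-5 + 1)))*1 = (-6 + (1/4)*(4 - 55 + 11*1)/(-4))*1 = (-6 + (1/4)*(-1/4)*(4 - 55 + 11))*1 = (-6 + (1/4)*(-1/4)*(-40))*1 = (-6 + 5/2)*1 = -7/2*1 = -7/2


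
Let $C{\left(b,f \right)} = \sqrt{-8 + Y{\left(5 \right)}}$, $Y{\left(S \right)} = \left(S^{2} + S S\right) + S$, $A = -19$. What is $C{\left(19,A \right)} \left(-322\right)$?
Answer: $- 322 \sqrt{47} \approx -2207.5$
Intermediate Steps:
$Y{\left(S \right)} = S + 2 S^{2}$ ($Y{\left(S \right)} = \left(S^{2} + S^{2}\right) + S = 2 S^{2} + S = S + 2 S^{2}$)
$C{\left(b,f \right)} = \sqrt{47}$ ($C{\left(b,f \right)} = \sqrt{-8 + 5 \left(1 + 2 \cdot 5\right)} = \sqrt{-8 + 5 \left(1 + 10\right)} = \sqrt{-8 + 5 \cdot 11} = \sqrt{-8 + 55} = \sqrt{47}$)
$C{\left(19,A \right)} \left(-322\right) = \sqrt{47} \left(-322\right) = - 322 \sqrt{47}$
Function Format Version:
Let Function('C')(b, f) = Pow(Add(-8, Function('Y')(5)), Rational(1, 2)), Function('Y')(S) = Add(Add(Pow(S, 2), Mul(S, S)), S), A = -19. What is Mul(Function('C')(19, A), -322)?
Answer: Mul(-322, Pow(47, Rational(1, 2))) ≈ -2207.5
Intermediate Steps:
Function('Y')(S) = Add(S, Mul(2, Pow(S, 2))) (Function('Y')(S) = Add(Add(Pow(S, 2), Pow(S, 2)), S) = Add(Mul(2, Pow(S, 2)), S) = Add(S, Mul(2, Pow(S, 2))))
Function('C')(b, f) = Pow(47, Rational(1, 2)) (Function('C')(b, f) = Pow(Add(-8, Mul(5, Add(1, Mul(2, 5)))), Rational(1, 2)) = Pow(Add(-8, Mul(5, Add(1, 10))), Rational(1, 2)) = Pow(Add(-8, Mul(5, 11)), Rational(1, 2)) = Pow(Add(-8, 55), Rational(1, 2)) = Pow(47, Rational(1, 2)))
Mul(Function('C')(19, A), -322) = Mul(Pow(47, Rational(1, 2)), -322) = Mul(-322, Pow(47, Rational(1, 2)))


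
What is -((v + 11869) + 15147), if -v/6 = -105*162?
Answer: -129076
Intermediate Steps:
v = 102060 (v = -(-630)*162 = -6*(-17010) = 102060)
-((v + 11869) + 15147) = -((102060 + 11869) + 15147) = -(113929 + 15147) = -1*129076 = -129076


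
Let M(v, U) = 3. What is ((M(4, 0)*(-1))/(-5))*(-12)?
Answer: -36/5 ≈ -7.2000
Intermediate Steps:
((M(4, 0)*(-1))/(-5))*(-12) = ((3*(-1))/(-5))*(-12) = -1/5*(-3)*(-12) = (3/5)*(-12) = -36/5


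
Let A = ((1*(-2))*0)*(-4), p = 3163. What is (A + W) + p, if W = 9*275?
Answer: 5638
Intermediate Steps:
W = 2475
A = 0 (A = -2*0*(-4) = 0*(-4) = 0)
(A + W) + p = (0 + 2475) + 3163 = 2475 + 3163 = 5638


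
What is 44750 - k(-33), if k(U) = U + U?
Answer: 44816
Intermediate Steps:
k(U) = 2*U
44750 - k(-33) = 44750 - 2*(-33) = 44750 - 1*(-66) = 44750 + 66 = 44816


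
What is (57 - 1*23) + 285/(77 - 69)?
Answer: 557/8 ≈ 69.625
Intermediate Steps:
(57 - 1*23) + 285/(77 - 69) = (57 - 23) + 285/8 = 34 + (1/8)*285 = 34 + 285/8 = 557/8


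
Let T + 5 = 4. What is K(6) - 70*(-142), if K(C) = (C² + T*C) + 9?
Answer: 9979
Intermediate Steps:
T = -1 (T = -5 + 4 = -1)
K(C) = 9 + C² - C (K(C) = (C² - C) + 9 = 9 + C² - C)
K(6) - 70*(-142) = (9 + 6² - 1*6) - 70*(-142) = (9 + 36 - 6) + 9940 = 39 + 9940 = 9979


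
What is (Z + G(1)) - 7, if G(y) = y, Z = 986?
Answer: 980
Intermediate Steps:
(Z + G(1)) - 7 = (986 + 1) - 7 = 987 - 7 = 980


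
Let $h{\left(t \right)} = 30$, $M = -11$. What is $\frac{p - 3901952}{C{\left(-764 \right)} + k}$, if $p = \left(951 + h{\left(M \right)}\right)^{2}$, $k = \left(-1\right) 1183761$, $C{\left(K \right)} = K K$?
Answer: $\frac{2939591}{600065} \approx 4.8988$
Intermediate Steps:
$C{\left(K \right)} = K^{2}$
$k = -1183761$
$p = 962361$ ($p = \left(951 + 30\right)^{2} = 981^{2} = 962361$)
$\frac{p - 3901952}{C{\left(-764 \right)} + k} = \frac{962361 - 3901952}{\left(-764\right)^{2} - 1183761} = - \frac{2939591}{583696 - 1183761} = - \frac{2939591}{-600065} = \left(-2939591\right) \left(- \frac{1}{600065}\right) = \frac{2939591}{600065}$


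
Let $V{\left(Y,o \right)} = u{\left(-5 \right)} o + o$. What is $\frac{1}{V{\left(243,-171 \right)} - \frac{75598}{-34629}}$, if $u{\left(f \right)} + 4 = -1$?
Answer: $\frac{34629}{23761834} \approx 0.0014573$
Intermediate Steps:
$u{\left(f \right)} = -5$ ($u{\left(f \right)} = -4 - 1 = -5$)
$V{\left(Y,o \right)} = - 4 o$ ($V{\left(Y,o \right)} = - 5 o + o = - 4 o$)
$\frac{1}{V{\left(243,-171 \right)} - \frac{75598}{-34629}} = \frac{1}{\left(-4\right) \left(-171\right) - \frac{75598}{-34629}} = \frac{1}{684 - - \frac{75598}{34629}} = \frac{1}{684 + \frac{75598}{34629}} = \frac{1}{\frac{23761834}{34629}} = \frac{34629}{23761834}$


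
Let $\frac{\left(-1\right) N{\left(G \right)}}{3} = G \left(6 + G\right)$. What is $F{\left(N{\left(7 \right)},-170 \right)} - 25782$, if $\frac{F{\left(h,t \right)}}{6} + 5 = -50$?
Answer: $-26112$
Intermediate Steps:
$N{\left(G \right)} = - 3 G \left(6 + G\right)$
$F{\left(h,t \right)} = -330$ ($F{\left(h,t \right)} = -30 + 6 \left(-50\right) = -30 - 300 = -330$)
$F{\left(N{\left(7 \right)},-170 \right)} - 25782 = -330 - 25782 = -26112$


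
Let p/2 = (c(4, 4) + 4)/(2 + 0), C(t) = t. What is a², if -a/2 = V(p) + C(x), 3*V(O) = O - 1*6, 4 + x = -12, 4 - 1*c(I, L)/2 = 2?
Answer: 8464/9 ≈ 940.44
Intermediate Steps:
c(I, L) = 4 (c(I, L) = 8 - 2*2 = 8 - 4 = 4)
x = -16 (x = -4 - 12 = -16)
p = 8 (p = 2*((4 + 4)/(2 + 0)) = 2*(8/2) = 2*(8*(½)) = 2*4 = 8)
V(O) = -2 + O/3 (V(O) = (O - 1*6)/3 = (O - 6)/3 = (-6 + O)/3 = -2 + O/3)
a = 92/3 (a = -2*((-2 + (⅓)*8) - 16) = -2*((-2 + 8/3) - 16) = -2*(⅔ - 16) = -2*(-46/3) = 92/3 ≈ 30.667)
a² = (92/3)² = 8464/9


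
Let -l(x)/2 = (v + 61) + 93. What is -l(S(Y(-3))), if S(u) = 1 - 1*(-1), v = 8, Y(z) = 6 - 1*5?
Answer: 324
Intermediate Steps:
Y(z) = 1 (Y(z) = 6 - 5 = 1)
S(u) = 2 (S(u) = 1 + 1 = 2)
l(x) = -324 (l(x) = -2*((8 + 61) + 93) = -2*(69 + 93) = -2*162 = -324)
-l(S(Y(-3))) = -1*(-324) = 324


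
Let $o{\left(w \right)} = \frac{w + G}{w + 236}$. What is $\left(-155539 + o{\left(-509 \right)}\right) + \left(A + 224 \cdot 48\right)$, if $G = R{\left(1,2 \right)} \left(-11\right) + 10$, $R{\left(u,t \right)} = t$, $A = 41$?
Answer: $- \frac{39515137}{273} \approx -1.4474 \cdot 10^{5}$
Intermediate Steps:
$G = -12$ ($G = 2 \left(-11\right) + 10 = -22 + 10 = -12$)
$o{\left(w \right)} = \frac{-12 + w}{236 + w}$ ($o{\left(w \right)} = \frac{w - 12}{w + 236} = \frac{-12 + w}{236 + w}$)
$\left(-155539 + o{\left(-509 \right)}\right) + \left(A + 224 \cdot 48\right) = \left(-155539 + \frac{-12 - 509}{236 - 509}\right) + \left(41 + 224 \cdot 48\right) = \left(-155539 + \frac{1}{-273} \left(-521\right)\right) + \left(41 + 10752\right) = \left(-155539 - - \frac{521}{273}\right) + 10793 = \left(-155539 + \frac{521}{273}\right) + 10793 = - \frac{42461626}{273} + 10793 = - \frac{39515137}{273}$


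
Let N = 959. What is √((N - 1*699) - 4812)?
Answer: 2*I*√1138 ≈ 67.469*I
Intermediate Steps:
√((N - 1*699) - 4812) = √((959 - 1*699) - 4812) = √((959 - 699) - 4812) = √(260 - 4812) = √(-4552) = 2*I*√1138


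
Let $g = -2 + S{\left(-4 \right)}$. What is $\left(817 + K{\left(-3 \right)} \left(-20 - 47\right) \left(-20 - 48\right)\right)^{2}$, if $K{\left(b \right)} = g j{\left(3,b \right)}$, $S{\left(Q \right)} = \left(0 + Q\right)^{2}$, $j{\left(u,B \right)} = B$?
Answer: $36303586225$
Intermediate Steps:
$S{\left(Q \right)} = Q^{2}$
$g = 14$ ($g = -2 + \left(-4\right)^{2} = -2 + 16 = 14$)
$K{\left(b \right)} = 14 b$
$\left(817 + K{\left(-3 \right)} \left(-20 - 47\right) \left(-20 - 48\right)\right)^{2} = \left(817 + 14 \left(-3\right) \left(-20 - 47\right) \left(-20 - 48\right)\right)^{2} = \left(817 - 42 \left(\left(-67\right) \left(-68\right)\right)\right)^{2} = \left(817 - 191352\right)^{2} = \left(-190535\right)^{2} = 36303586225$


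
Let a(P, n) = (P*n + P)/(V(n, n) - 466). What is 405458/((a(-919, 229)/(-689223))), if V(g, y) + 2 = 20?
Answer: -62597019326016/105685 ≈ -5.9230e+8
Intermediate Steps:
V(g, y) = 18 (V(g, y) = -2 + 20 = 18)
a(P, n) = -P/448 - P*n/448 (a(P, n) = (P*n + P)/(18 - 466) = (P + P*n)/(-448) = (P + P*n)*(-1/448) = -P/448 - P*n/448)
405458/((a(-919, 229)/(-689223))) = 405458/((-1/448*(-919)*(1 + 229)/(-689223))) = 405458/((-1/448*(-919)*230*(-1/689223))) = 405458/(((105685/224)*(-1/689223))) = 405458/(-105685/154385952) = 405458*(-154385952/105685) = -62597019326016/105685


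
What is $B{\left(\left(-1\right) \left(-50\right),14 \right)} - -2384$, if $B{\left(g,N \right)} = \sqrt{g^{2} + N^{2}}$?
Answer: $2384 + 2 \sqrt{674} \approx 2435.9$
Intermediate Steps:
$B{\left(g,N \right)} = \sqrt{N^{2} + g^{2}}$
$B{\left(\left(-1\right) \left(-50\right),14 \right)} - -2384 = \sqrt{14^{2} + \left(\left(-1\right) \left(-50\right)\right)^{2}} - -2384 = \sqrt{196 + 50^{2}} + 2384 = \sqrt{196 + 2500} + 2384 = \sqrt{2696} + 2384 = 2 \sqrt{674} + 2384 = 2384 + 2 \sqrt{674}$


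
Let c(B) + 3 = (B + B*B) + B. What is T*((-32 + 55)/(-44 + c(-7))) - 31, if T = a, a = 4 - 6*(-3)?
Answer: -439/6 ≈ -73.167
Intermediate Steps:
c(B) = -3 + B² + 2*B (c(B) = -3 + ((B + B*B) + B) = -3 + ((B + B²) + B) = -3 + (B² + 2*B) = -3 + B² + 2*B)
a = 22 (a = 4 + 18 = 22)
T = 22
T*((-32 + 55)/(-44 + c(-7))) - 31 = 22*((-32 + 55)/(-44 + (-3 + (-7)² + 2*(-7)))) - 31 = 22*(23/(-44 + (-3 + 49 - 14))) - 31 = 22*(23/(-44 + 32)) - 31 = 22*(23/(-12)) - 31 = 22*(23*(-1/12)) - 31 = 22*(-23/12) - 31 = -253/6 - 31 = -439/6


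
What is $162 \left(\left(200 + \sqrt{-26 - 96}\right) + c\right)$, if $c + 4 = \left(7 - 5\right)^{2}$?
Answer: $32400 + 162 i \sqrt{122} \approx 32400.0 + 1789.3 i$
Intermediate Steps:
$c = 0$ ($c = -4 + \left(7 - 5\right)^{2} = -4 + 2^{2} = -4 + 4 = 0$)
$162 \left(\left(200 + \sqrt{-26 - 96}\right) + c\right) = 162 \left(\left(200 + \sqrt{-26 - 96}\right) + 0\right) = 162 \left(\left(200 + \sqrt{-122}\right) + 0\right) = 162 \left(\left(200 + i \sqrt{122}\right) + 0\right) = 162 \left(200 + i \sqrt{122}\right) = 32400 + 162 i \sqrt{122}$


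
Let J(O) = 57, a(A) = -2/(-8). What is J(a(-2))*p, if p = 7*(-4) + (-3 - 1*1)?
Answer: -1824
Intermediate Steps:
a(A) = ¼ (a(A) = -2*(-⅛) = ¼)
p = -32 (p = -28 + (-3 - 1) = -28 - 4 = -32)
J(a(-2))*p = 57*(-32) = -1824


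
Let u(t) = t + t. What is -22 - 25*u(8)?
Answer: -422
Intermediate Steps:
u(t) = 2*t
-22 - 25*u(8) = -22 - 50*8 = -22 - 25*16 = -22 - 400 = -422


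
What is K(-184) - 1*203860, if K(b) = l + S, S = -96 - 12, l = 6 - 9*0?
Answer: -203962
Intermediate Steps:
l = 6 (l = 6 + 0 = 6)
S = -108
K(b) = -102 (K(b) = 6 - 108 = -102)
K(-184) - 1*203860 = -102 - 1*203860 = -102 - 203860 = -203962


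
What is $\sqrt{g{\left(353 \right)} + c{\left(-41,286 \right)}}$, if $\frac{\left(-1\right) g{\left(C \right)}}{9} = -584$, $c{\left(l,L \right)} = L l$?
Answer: $i \sqrt{6470} \approx 80.436 i$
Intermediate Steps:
$g{\left(C \right)} = 5256$ ($g{\left(C \right)} = \left(-9\right) \left(-584\right) = 5256$)
$\sqrt{g{\left(353 \right)} + c{\left(-41,286 \right)}} = \sqrt{5256 + 286 \left(-41\right)} = \sqrt{5256 - 11726} = \sqrt{-6470} = i \sqrt{6470}$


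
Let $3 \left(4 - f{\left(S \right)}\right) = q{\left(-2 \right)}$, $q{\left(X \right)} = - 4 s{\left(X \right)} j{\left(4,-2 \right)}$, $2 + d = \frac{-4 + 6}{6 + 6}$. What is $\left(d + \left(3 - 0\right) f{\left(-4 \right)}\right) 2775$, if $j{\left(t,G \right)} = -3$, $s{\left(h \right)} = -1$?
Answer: $\frac{123025}{2} \approx 61513.0$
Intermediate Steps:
$d = - \frac{11}{6}$ ($d = -2 + \frac{-4 + 6}{6 + 6} = -2 + \frac{2}{12} = -2 + 2 \cdot \frac{1}{12} = -2 + \frac{1}{6} = - \frac{11}{6} \approx -1.8333$)
$q{\left(X \right)} = -12$ ($q{\left(X \right)} = \left(-4\right) \left(-1\right) \left(-3\right) = 4 \left(-3\right) = -12$)
$f{\left(S \right)} = 8$ ($f{\left(S \right)} = 4 - -4 = 4 + 4 = 8$)
$\left(d + \left(3 - 0\right) f{\left(-4 \right)}\right) 2775 = \left(- \frac{11}{6} + \left(3 - 0\right) 8\right) 2775 = \left(- \frac{11}{6} + \left(3 + 0\right) 8\right) 2775 = \left(- \frac{11}{6} + 3 \cdot 8\right) 2775 = \left(- \frac{11}{6} + 24\right) 2775 = \frac{133}{6} \cdot 2775 = \frac{123025}{2}$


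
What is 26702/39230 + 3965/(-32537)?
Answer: 356628012/638213255 ≈ 0.55879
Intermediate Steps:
26702/39230 + 3965/(-32537) = 26702*(1/39230) + 3965*(-1/32537) = 13351/19615 - 3965/32537 = 356628012/638213255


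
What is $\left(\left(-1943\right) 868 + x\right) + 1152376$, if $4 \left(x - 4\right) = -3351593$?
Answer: $- \frac{5488169}{4} \approx -1.372 \cdot 10^{6}$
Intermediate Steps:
$x = - \frac{3351577}{4}$ ($x = 4 + \frac{1}{4} \left(-3351593\right) = 4 - \frac{3351593}{4} = - \frac{3351577}{4} \approx -8.3789 \cdot 10^{5}$)
$\left(\left(-1943\right) 868 + x\right) + 1152376 = \left(\left(-1943\right) 868 - \frac{3351577}{4}\right) + 1152376 = \left(-1686524 - \frac{3351577}{4}\right) + 1152376 = - \frac{10097673}{4} + 1152376 = - \frac{5488169}{4}$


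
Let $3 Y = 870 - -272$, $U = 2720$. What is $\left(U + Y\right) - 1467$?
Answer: $\frac{4901}{3} \approx 1633.7$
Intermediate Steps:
$Y = \frac{1142}{3}$ ($Y = \frac{870 - -272}{3} = \frac{870 + 272}{3} = \frac{1}{3} \cdot 1142 = \frac{1142}{3} \approx 380.67$)
$\left(U + Y\right) - 1467 = \left(2720 + \frac{1142}{3}\right) - 1467 = \frac{9302}{3} - 1467 = \frac{4901}{3}$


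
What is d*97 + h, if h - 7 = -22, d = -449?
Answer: -43568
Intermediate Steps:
h = -15 (h = 7 - 22 = -15)
d*97 + h = -449*97 - 15 = -43553 - 15 = -43568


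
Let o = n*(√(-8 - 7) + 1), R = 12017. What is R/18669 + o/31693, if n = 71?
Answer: 382180280/591676617 + 71*I*√15/31693 ≈ 0.64593 + 0.0086764*I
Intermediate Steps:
o = 71 + 71*I*√15 (o = 71*(√(-8 - 7) + 1) = 71*(√(-15) + 1) = 71*(I*√15 + 1) = 71*(1 + I*√15) = 71 + 71*I*√15 ≈ 71.0 + 274.98*I)
R/18669 + o/31693 = 12017/18669 + (71 + 71*I*√15)/31693 = 12017*(1/18669) + (71 + 71*I*√15)*(1/31693) = 12017/18669 + (71/31693 + 71*I*√15/31693) = 382180280/591676617 + 71*I*√15/31693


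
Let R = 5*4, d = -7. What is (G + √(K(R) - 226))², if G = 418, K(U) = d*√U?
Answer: (418 + I*√2*√(113 + 7*√5))² ≈ 1.7447e+5 + 13410.0*I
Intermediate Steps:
R = 20
K(U) = -7*√U
(G + √(K(R) - 226))² = (418 + √(-14*√5 - 226))² = (418 + √(-226 - 14*√5))²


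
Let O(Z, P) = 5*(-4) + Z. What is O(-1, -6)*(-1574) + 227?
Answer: 33281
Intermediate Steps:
O(Z, P) = -20 + Z
O(-1, -6)*(-1574) + 227 = (-20 - 1)*(-1574) + 227 = -21*(-1574) + 227 = 33054 + 227 = 33281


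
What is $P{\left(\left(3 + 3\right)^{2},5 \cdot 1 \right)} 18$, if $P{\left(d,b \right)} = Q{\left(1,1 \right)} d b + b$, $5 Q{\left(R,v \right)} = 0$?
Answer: $90$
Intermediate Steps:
$Q{\left(R,v \right)} = 0$ ($Q{\left(R,v \right)} = \frac{1}{5} \cdot 0 = 0$)
$P{\left(d,b \right)} = b$ ($P{\left(d,b \right)} = 0 d b + b = 0 b + b = 0 + b = b$)
$P{\left(\left(3 + 3\right)^{2},5 \cdot 1 \right)} 18 = 5 \cdot 1 \cdot 18 = 5 \cdot 18 = 90$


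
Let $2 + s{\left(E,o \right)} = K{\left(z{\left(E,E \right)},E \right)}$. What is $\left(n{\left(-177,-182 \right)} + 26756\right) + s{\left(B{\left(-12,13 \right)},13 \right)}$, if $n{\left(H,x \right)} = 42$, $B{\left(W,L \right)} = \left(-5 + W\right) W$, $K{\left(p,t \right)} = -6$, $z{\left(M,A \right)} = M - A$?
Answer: $26790$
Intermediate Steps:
$B{\left(W,L \right)} = W \left(-5 + W\right)$
$s{\left(E,o \right)} = -8$ ($s{\left(E,o \right)} = -2 - 6 = -8$)
$\left(n{\left(-177,-182 \right)} + 26756\right) + s{\left(B{\left(-12,13 \right)},13 \right)} = \left(42 + 26756\right) - 8 = 26798 - 8 = 26790$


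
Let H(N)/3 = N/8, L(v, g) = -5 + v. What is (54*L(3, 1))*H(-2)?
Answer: 81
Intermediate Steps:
H(N) = 3*N/8 (H(N) = 3*(N/8) = 3*N/8)
(54*L(3, 1))*H(-2) = (54*(-5 + 3))*((3/8)*(-2)) = (54*(-2))*(-¾) = -108*(-¾) = 81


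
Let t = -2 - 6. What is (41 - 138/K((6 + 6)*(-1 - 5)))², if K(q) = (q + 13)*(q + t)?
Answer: 9349149481/5569600 ≈ 1678.6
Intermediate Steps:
t = -8
K(q) = (-8 + q)*(13 + q) (K(q) = (q + 13)*(q - 8) = (13 + q)*(-8 + q) = (-8 + q)*(13 + q))
(41 - 138/K((6 + 6)*(-1 - 5)))² = (41 - 138/(-104 + ((6 + 6)*(-1 - 5))² + 5*((6 + 6)*(-1 - 5))))² = (41 - 138/(-104 + (12*(-6))² + 5*(12*(-6))))² = (41 - 138/(-104 + (-72)² + 5*(-72)))² = (41 - 138/(-104 + 5184 - 360))² = (41 - 138/4720)² = (41 - 138*1/4720)² = (41 - 69/2360)² = (96691/2360)² = 9349149481/5569600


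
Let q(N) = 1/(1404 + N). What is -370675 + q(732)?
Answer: -791761799/2136 ≈ -3.7068e+5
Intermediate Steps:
-370675 + q(732) = -370675 + 1/(1404 + 732) = -370675 + 1/2136 = -791761799/2136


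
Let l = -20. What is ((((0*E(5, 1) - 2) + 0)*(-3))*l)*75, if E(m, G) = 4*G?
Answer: -9000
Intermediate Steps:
((((0*E(5, 1) - 2) + 0)*(-3))*l)*75 = ((((0*(4*1) - 2) + 0)*(-3))*(-20))*75 = ((((0*4 - 2) + 0)*(-3))*(-20))*75 = ((((0 - 2) + 0)*(-3))*(-20))*75 = (((-2 + 0)*(-3))*(-20))*75 = (-2*(-3)*(-20))*75 = (6*(-20))*75 = -120*75 = -9000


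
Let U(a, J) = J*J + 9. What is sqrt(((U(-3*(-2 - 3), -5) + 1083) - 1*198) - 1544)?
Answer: 25*I ≈ 25.0*I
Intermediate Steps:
U(a, J) = 9 + J**2 (U(a, J) = J**2 + 9 = 9 + J**2)
sqrt(((U(-3*(-2 - 3), -5) + 1083) - 1*198) - 1544) = sqrt((((9 + (-5)**2) + 1083) - 1*198) - 1544) = sqrt((((9 + 25) + 1083) - 198) - 1544) = sqrt(((34 + 1083) - 198) - 1544) = sqrt((1117 - 198) - 1544) = sqrt(919 - 1544) = sqrt(-625) = 25*I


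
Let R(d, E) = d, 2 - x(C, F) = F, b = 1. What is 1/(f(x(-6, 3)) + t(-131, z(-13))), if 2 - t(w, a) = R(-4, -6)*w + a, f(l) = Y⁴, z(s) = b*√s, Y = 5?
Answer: 103/10622 + I*√13/10622 ≈ 0.0096969 + 0.00033944*I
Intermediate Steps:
x(C, F) = 2 - F
z(s) = √s (z(s) = 1*√s = √s)
f(l) = 625 (f(l) = 5⁴ = 625)
t(w, a) = 2 - a + 4*w (t(w, a) = 2 - (-4*w + a) = 2 - (a - 4*w) = 2 + (-a + 4*w) = 2 - a + 4*w)
1/(f(x(-6, 3)) + t(-131, z(-13))) = 1/(625 + (2 - √(-13) + 4*(-131))) = 1/(625 + (2 - I*√13 - 524)) = 1/(625 + (-522 - I*√13)) = 1/(103 - I*√13)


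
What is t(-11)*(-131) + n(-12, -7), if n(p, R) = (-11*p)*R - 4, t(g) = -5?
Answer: -273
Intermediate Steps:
n(p, R) = -4 - 11*R*p (n(p, R) = -11*R*p - 4 = -4 - 11*R*p)
t(-11)*(-131) + n(-12, -7) = -5*(-131) + (-4 - 11*(-7)*(-12)) = 655 + (-4 - 924) = 655 - 928 = -273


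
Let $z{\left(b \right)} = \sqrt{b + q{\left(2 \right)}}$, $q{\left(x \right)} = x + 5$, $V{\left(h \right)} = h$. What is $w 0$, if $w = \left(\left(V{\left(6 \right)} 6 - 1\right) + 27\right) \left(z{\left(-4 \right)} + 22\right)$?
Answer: $0$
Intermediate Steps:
$q{\left(x \right)} = 5 + x$
$z{\left(b \right)} = \sqrt{7 + b}$ ($z{\left(b \right)} = \sqrt{b + \left(5 + 2\right)} = \sqrt{b + 7} = \sqrt{7 + b}$)
$w = 1364 + 62 \sqrt{3}$ ($w = \left(\left(6 \cdot 6 - 1\right) + 27\right) \left(\sqrt{7 - 4} + 22\right) = \left(\left(36 - 1\right) + 27\right) \left(\sqrt{3} + 22\right) = \left(35 + 27\right) \left(22 + \sqrt{3}\right) = 62 \left(22 + \sqrt{3}\right) = 1364 + 62 \sqrt{3} \approx 1471.4$)
$w 0 = \left(1364 + 62 \sqrt{3}\right) 0 = 0$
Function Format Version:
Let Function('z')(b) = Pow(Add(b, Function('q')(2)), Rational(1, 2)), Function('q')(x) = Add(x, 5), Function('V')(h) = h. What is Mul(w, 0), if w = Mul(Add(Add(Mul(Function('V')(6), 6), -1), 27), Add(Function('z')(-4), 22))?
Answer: 0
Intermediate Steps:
Function('q')(x) = Add(5, x)
Function('z')(b) = Pow(Add(7, b), Rational(1, 2)) (Function('z')(b) = Pow(Add(b, Add(5, 2)), Rational(1, 2)) = Pow(Add(b, 7), Rational(1, 2)) = Pow(Add(7, b), Rational(1, 2)))
w = Add(1364, Mul(62, Pow(3, Rational(1, 2)))) (w = Mul(Add(Add(Mul(6, 6), -1), 27), Add(Pow(Add(7, -4), Rational(1, 2)), 22)) = Mul(Add(Add(36, -1), 27), Add(Pow(3, Rational(1, 2)), 22)) = Mul(Add(35, 27), Add(22, Pow(3, Rational(1, 2)))) = Mul(62, Add(22, Pow(3, Rational(1, 2)))) = Add(1364, Mul(62, Pow(3, Rational(1, 2)))) ≈ 1471.4)
Mul(w, 0) = Mul(Add(1364, Mul(62, Pow(3, Rational(1, 2)))), 0) = 0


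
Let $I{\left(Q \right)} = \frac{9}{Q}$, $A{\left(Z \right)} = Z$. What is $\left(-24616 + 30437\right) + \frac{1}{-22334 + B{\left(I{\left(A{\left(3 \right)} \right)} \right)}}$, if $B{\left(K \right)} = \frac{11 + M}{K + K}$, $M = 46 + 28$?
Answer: $\frac{779542493}{133919} \approx 5821.0$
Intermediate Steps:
$M = 74$
$B{\left(K \right)} = \frac{85}{2 K}$ ($B{\left(K \right)} = \frac{11 + 74}{K + K} = \frac{85}{2 K}$)
$\left(-24616 + 30437\right) + \frac{1}{-22334 + B{\left(I{\left(A{\left(3 \right)} \right)} \right)}} = \left(-24616 + 30437\right) + \frac{1}{-22334 + \frac{85}{2 \cdot \frac{9}{3}}} = 5821 + \frac{1}{-22334 + \frac{85}{2 \cdot 9 \cdot \frac{1}{3}}} = 5821 + \frac{1}{-22334 + \frac{85}{2 \cdot 3}} = 5821 + \frac{1}{-22334 + \frac{85}{2} \cdot \frac{1}{3}} = 5821 + \frac{1}{-22334 + \frac{85}{6}} = 5821 + \frac{1}{- \frac{133919}{6}} = 5821 - \frac{6}{133919} = \frac{779542493}{133919}$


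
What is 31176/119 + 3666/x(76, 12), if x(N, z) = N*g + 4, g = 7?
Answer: 8573295/31892 ≈ 268.82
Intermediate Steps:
x(N, z) = 4 + 7*N (x(N, z) = N*7 + 4 = 7*N + 4 = 4 + 7*N)
31176/119 + 3666/x(76, 12) = 31176/119 + 3666/(4 + 7*76) = 31176*(1/119) + 3666/(4 + 532) = 31176/119 + 3666/536 = 31176/119 + 3666*(1/536) = 31176/119 + 1833/268 = 8573295/31892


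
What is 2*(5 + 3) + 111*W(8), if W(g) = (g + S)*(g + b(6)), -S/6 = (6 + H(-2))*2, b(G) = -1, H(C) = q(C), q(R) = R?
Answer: -31064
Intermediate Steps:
H(C) = C
S = -48 (S = -6*(6 - 2)*2 = -24*2 = -6*8 = -48)
W(g) = (-1 + g)*(-48 + g) (W(g) = (g - 48)*(g - 1) = (-48 + g)*(-1 + g) = (-1 + g)*(-48 + g))
2*(5 + 3) + 111*W(8) = 2*(5 + 3) + 111*(48 + 8² - 49*8) = 2*8 + 111*(48 + 64 - 392) = 16 + 111*(-280) = 16 - 31080 = -31064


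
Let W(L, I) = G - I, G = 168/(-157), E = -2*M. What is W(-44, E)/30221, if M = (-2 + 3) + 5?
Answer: 1716/4744697 ≈ 0.00036167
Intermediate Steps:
M = 6 (M = 1 + 5 = 6)
E = -12 (E = -2*6 = -12)
G = -168/157 (G = 168*(-1/157) = -168/157 ≈ -1.0701)
W(L, I) = -168/157 - I
W(-44, E)/30221 = (-168/157 - 1*(-12))/30221 = (-168/157 + 12)*(1/30221) = (1716/157)*(1/30221) = 1716/4744697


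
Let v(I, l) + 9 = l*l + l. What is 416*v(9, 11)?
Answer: 51168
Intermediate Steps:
v(I, l) = -9 + l + l**2 (v(I, l) = -9 + (l*l + l) = -9 + (l**2 + l) = -9 + (l + l**2) = -9 + l + l**2)
416*v(9, 11) = 416*(-9 + 11 + 11**2) = 416*(-9 + 11 + 121) = 416*123 = 51168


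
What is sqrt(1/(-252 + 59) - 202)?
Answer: I*sqrt(7524491)/193 ≈ 14.213*I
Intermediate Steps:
sqrt(1/(-252 + 59) - 202) = sqrt(1/(-193) - 202) = sqrt(-1/193 - 202) = sqrt(-38987/193) = I*sqrt(7524491)/193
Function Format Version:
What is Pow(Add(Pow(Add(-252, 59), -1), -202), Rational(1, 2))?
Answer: Mul(Rational(1, 193), I, Pow(7524491, Rational(1, 2))) ≈ Mul(14.213, I)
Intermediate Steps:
Pow(Add(Pow(Add(-252, 59), -1), -202), Rational(1, 2)) = Pow(Add(Pow(-193, -1), -202), Rational(1, 2)) = Pow(Add(Rational(-1, 193), -202), Rational(1, 2)) = Pow(Rational(-38987, 193), Rational(1, 2)) = Mul(Rational(1, 193), I, Pow(7524491, Rational(1, 2)))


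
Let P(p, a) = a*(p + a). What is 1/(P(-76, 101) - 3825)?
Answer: -1/1300 ≈ -0.00076923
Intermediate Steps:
P(p, a) = a*(a + p)
1/(P(-76, 101) - 3825) = 1/(101*(101 - 76) - 3825) = 1/(101*25 - 3825) = 1/(2525 - 3825) = 1/(-1300) = -1/1300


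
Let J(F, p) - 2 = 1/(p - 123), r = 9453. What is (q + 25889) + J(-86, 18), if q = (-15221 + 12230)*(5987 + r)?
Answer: -4846290646/105 ≈ -4.6155e+7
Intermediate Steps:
J(F, p) = 2 + 1/(-123 + p) (J(F, p) = 2 + 1/(p - 123) = 2 + 1/(-123 + p))
q = -46181040 (q = (-15221 + 12230)*(5987 + 9453) = -2991*15440 = -46181040)
(q + 25889) + J(-86, 18) = (-46181040 + 25889) + (-245 + 2*18)/(-123 + 18) = -46155151 + (-245 + 36)/(-105) = -46155151 - 1/105*(-209) = -46155151 + 209/105 = -4846290646/105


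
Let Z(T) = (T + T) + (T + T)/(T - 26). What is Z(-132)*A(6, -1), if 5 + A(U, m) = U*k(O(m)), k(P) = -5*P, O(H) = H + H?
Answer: -1139820/79 ≈ -14428.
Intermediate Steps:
O(H) = 2*H
Z(T) = 2*T + 2*T/(-26 + T) (Z(T) = 2*T + (2*T)/(-26 + T) = 2*T + 2*T/(-26 + T))
A(U, m) = -5 - 10*U*m (A(U, m) = -5 + U*(-10*m) = -5 - 10*U*m)
Z(-132)*A(6, -1) = (2*(-132)*(-25 - 132)/(-26 - 132))*(-5 - 10*6*(-1)) = (2*(-132)*(-157)/(-158))*(-5 + 60) = (2*(-132)*(-1/158)*(-157))*55 = -20724/79*55 = -1139820/79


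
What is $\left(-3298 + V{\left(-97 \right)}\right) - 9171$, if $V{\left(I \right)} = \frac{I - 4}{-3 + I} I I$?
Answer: $- \frac{296591}{100} \approx -2965.9$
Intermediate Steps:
$V{\left(I \right)} = \frac{I^{2} \left(-4 + I\right)}{-3 + I}$ ($V{\left(I \right)} = \frac{-4 + I}{-3 + I} I I = \frac{I \left(-4 + I\right)}{-3 + I} I = \frac{I^{2} \left(-4 + I\right)}{-3 + I}$)
$\left(-3298 + V{\left(-97 \right)}\right) - 9171 = \left(-3298 + \frac{\left(-97\right)^{2} \left(-4 - 97\right)}{-3 - 97}\right) - 9171 = \left(-3298 + 9409 \frac{1}{-100} \left(-101\right)\right) - 9171 = \left(-3298 + 9409 \left(- \frac{1}{100}\right) \left(-101\right)\right) - 9171 = \left(-3298 + \frac{950309}{100}\right) - 9171 = \frac{620509}{100} - 9171 = - \frac{296591}{100}$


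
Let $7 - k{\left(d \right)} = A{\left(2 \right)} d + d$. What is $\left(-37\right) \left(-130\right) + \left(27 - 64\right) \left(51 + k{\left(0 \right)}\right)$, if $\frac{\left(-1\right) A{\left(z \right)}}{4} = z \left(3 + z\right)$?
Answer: $2664$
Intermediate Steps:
$A{\left(z \right)} = - 4 z \left(3 + z\right)$
$k{\left(d \right)} = 7 + 39 d$ ($k{\left(d \right)} = 7 - \left(\left(-4\right) 2 \left(3 + 2\right) d + d\right) = 7 - \left(\left(-4\right) 2 \cdot 5 d + d\right) = 7 - \left(- 40 d + d\right) = 7 - - 39 d = 7 + 39 d$)
$\left(-37\right) \left(-130\right) + \left(27 - 64\right) \left(51 + k{\left(0 \right)}\right) = \left(-37\right) \left(-130\right) + \left(27 - 64\right) \left(51 + \left(7 + 39 \cdot 0\right)\right) = 4810 - 37 \left(51 + \left(7 + 0\right)\right) = 4810 - 37 \left(51 + 7\right) = 4810 - 2146 = 2664$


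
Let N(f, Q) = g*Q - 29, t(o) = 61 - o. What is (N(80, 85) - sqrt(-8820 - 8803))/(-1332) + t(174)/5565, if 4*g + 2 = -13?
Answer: 2379617/9883440 + I*sqrt(17623)/1332 ≈ 0.24077 + 0.099663*I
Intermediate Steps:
g = -15/4 (g = -1/2 + (1/4)*(-13) = -1/2 - 13/4 = -15/4 ≈ -3.7500)
N(f, Q) = -29 - 15*Q/4 (N(f, Q) = -15*Q/4 - 29 = -29 - 15*Q/4)
(N(80, 85) - sqrt(-8820 - 8803))/(-1332) + t(174)/5565 = ((-29 - 15/4*85) - sqrt(-8820 - 8803))/(-1332) + (61 - 1*174)/5565 = ((-29 - 1275/4) - sqrt(-17623))*(-1/1332) + (61 - 174)*(1/5565) = (-1391/4 - I*sqrt(17623))*(-1/1332) - 113*1/5565 = (-1391/4 - I*sqrt(17623))*(-1/1332) - 113/5565 = (1391/5328 + I*sqrt(17623)/1332) - 113/5565 = 2379617/9883440 + I*sqrt(17623)/1332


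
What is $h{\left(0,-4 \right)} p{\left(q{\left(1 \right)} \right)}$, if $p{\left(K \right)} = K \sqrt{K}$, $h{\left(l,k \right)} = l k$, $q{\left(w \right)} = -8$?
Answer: $0$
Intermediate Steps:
$h{\left(l,k \right)} = k l$
$p{\left(K \right)} = K^{\frac{3}{2}}$
$h{\left(0,-4 \right)} p{\left(q{\left(1 \right)} \right)} = \left(-4\right) 0 \left(-8\right)^{\frac{3}{2}} = 0 \left(- 16 i \sqrt{2}\right) = 0$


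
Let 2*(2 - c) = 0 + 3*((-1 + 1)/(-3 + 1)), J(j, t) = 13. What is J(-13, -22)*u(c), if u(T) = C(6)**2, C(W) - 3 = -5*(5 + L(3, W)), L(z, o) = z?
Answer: 17797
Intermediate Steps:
C(W) = -37 (C(W) = 3 - 5*(5 + 3) = 3 - 5*8 = 3 - 40 = -37)
c = 2 (c = 2 - (0 + 3*((-1 + 1)/(-3 + 1)))/2 = 2 - (0 + 3*(0/(-2)))/2 = 2 - (0 + 3*(0*(-1/2)))/2 = 2 - (0 + 3*0)/2 = 2 - (0 + 0)/2 = 2 - 1/2*0 = 2 + 0 = 2)
u(T) = 1369 (u(T) = (-37)**2 = 1369)
J(-13, -22)*u(c) = 13*1369 = 17797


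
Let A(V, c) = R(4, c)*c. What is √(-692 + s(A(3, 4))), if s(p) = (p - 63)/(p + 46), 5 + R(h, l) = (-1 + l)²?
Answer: I*√2662962/62 ≈ 26.32*I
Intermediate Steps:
R(h, l) = -5 + (-1 + l)²
A(V, c) = c*(-5 + (-1 + c)²) (A(V, c) = (-5 + (-1 + c)²)*c = c*(-5 + (-1 + c)²))
s(p) = (-63 + p)/(46 + p)
√(-692 + s(A(3, 4))) = √(-692 + (-63 + 4*(-5 + (-1 + 4)²))/(46 + 4*(-5 + (-1 + 4)²))) = √(-692 + (-63 + 4*(-5 + 3²))/(46 + 4*(-5 + 3²))) = √(-692 + (-63 + 4*(-5 + 9))/(46 + 4*(-5 + 9))) = √(-692 + (-63 + 4*4)/(46 + 4*4)) = √(-692 + (-63 + 16)/(46 + 16)) = √(-692 - 47/62) = √(-42951/62) = I*√2662962/62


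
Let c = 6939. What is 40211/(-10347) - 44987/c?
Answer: -248168206/23932611 ≈ -10.369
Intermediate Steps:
40211/(-10347) - 44987/c = 40211/(-10347) - 44987/6939 = 40211*(-1/10347) - 44987*1/6939 = -40211/10347 - 44987/6939 = -248168206/23932611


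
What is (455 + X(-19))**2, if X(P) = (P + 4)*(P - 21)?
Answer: 1113025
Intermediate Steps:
X(P) = (-21 + P)*(4 + P) (X(P) = (4 + P)*(-21 + P) = (-21 + P)*(4 + P))
(455 + X(-19))**2 = (455 + (-84 + (-19)**2 - 17*(-19)))**2 = (455 + (-84 + 361 + 323))**2 = (455 + 600)**2 = 1055**2 = 1113025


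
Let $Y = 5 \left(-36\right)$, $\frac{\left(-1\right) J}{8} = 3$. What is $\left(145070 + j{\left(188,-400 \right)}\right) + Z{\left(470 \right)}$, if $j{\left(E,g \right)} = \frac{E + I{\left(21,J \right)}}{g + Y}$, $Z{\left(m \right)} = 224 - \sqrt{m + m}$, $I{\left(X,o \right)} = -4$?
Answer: $\frac{21067584}{145} - 2 \sqrt{235} \approx 1.4526 \cdot 10^{5}$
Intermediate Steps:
$J = -24$ ($J = \left(-8\right) 3 = -24$)
$Z{\left(m \right)} = 224 - \sqrt{2} \sqrt{m}$ ($Z{\left(m \right)} = 224 - \sqrt{2 m} = 224 - \sqrt{2} \sqrt{m}$)
$Y = -180$
$j{\left(E,g \right)} = \frac{-4 + E}{-180 + g}$ ($j{\left(E,g \right)} = \frac{E - 4}{g - 180} = \frac{-4 + E}{-180 + g}$)
$\left(145070 + j{\left(188,-400 \right)}\right) + Z{\left(470 \right)} = \left(145070 + \frac{-4 + 188}{-180 - 400}\right) + \left(224 - \sqrt{2} \sqrt{470}\right) = \left(145070 + \frac{1}{-580} \cdot 184\right) + \left(224 - 2 \sqrt{235}\right) = \left(145070 - \frac{46}{145}\right) + \left(224 - 2 \sqrt{235}\right) = \frac{21035104}{145} + \left(224 - 2 \sqrt{235}\right) = \frac{21067584}{145} - 2 \sqrt{235}$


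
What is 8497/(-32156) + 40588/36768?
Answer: 62045627/73894488 ≈ 0.83965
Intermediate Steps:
8497/(-32156) + 40588/36768 = 8497*(-1/32156) + 40588*(1/36768) = -8497/32156 + 10147/9192 = 62045627/73894488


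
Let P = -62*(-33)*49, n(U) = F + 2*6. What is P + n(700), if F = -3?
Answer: 100263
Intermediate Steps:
n(U) = 9 (n(U) = -3 + 2*6 = -3 + 12 = 9)
P = 100254 (P = 2046*49 = 100254)
P + n(700) = 100254 + 9 = 100263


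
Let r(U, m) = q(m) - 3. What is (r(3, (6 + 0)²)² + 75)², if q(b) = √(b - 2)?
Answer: 15148 - 1416*√34 ≈ 6891.4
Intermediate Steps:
q(b) = √(-2 + b)
r(U, m) = -3 + √(-2 + m) (r(U, m) = √(-2 + m) - 3 = -3 + √(-2 + m))
(r(3, (6 + 0)²)² + 75)² = ((-3 + √(-2 + (6 + 0)²))² + 75)² = ((-3 + √(-2 + 6²))² + 75)² = ((-3 + √(-2 + 36))² + 75)² = ((-3 + √34)² + 75)² = (75 + (-3 + √34)²)²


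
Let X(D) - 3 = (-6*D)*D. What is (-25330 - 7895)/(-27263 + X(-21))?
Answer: 33225/29906 ≈ 1.1110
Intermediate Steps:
X(D) = 3 - 6*D² (X(D) = 3 + (-6*D)*D = 3 - 6*D²)
(-25330 - 7895)/(-27263 + X(-21)) = (-25330 - 7895)/(-27263 + (3 - 6*(-21)²)) = -33225/(-27263 + (3 - 6*441)) = -33225/(-27263 + (3 - 2646)) = -33225/(-27263 - 2643) = -33225/(-29906) = -33225*(-1/29906) = 33225/29906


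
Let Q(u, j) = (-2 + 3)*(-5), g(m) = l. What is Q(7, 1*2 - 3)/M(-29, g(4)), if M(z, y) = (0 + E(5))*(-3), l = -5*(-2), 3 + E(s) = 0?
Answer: -5/9 ≈ -0.55556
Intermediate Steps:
E(s) = -3 (E(s) = -3 + 0 = -3)
l = 10
g(m) = 10
Q(u, j) = -5 (Q(u, j) = 1*(-5) = -5)
M(z, y) = 9 (M(z, y) = (0 - 3)*(-3) = -3*(-3) = 9)
Q(7, 1*2 - 3)/M(-29, g(4)) = -5/9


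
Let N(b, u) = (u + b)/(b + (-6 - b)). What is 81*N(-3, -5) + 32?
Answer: 140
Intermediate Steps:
N(b, u) = -b/6 - u/6 (N(b, u) = (b + u)/(-6) = (b + u)*(-⅙) = -b/6 - u/6)
81*N(-3, -5) + 32 = 81*(-⅙*(-3) - ⅙*(-5)) + 32 = 81*(½ + ⅚) + 32 = 81*(4/3) + 32 = 108 + 32 = 140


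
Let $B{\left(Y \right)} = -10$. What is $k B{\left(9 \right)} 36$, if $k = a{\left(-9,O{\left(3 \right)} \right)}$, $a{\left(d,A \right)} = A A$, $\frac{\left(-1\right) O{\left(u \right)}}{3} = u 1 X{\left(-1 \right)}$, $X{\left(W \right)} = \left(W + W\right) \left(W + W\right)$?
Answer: $-466560$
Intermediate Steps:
$X{\left(W \right)} = 4 W^{2}$ ($X{\left(W \right)} = 2 W 2 W = 4 W^{2}$)
$O{\left(u \right)} = - 12 u$ ($O{\left(u \right)} = - 3 u 1 \cdot 4 \left(-1\right)^{2} = - 3 u 4 \cdot 1 = - 3 u 4 = - 3 \cdot 4 u = - 12 u$)
$a{\left(d,A \right)} = A^{2}$
$k = 1296$ ($k = \left(\left(-12\right) 3\right)^{2} = \left(-36\right)^{2} = 1296$)
$k B{\left(9 \right)} 36 = 1296 \left(-10\right) 36 = \left(-12960\right) 36 = -466560$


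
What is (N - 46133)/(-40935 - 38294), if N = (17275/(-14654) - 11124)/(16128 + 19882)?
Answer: 24344110710191/41808393793660 ≈ 0.58228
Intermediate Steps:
N = -163028371/527690540 (N = (17275*(-1/14654) - 11124)/36010 = (-17275/14654 - 11124)*(1/36010) = -163028371/14654*1/36010 = -163028371/527690540 ≈ -0.30895)
(N - 46133)/(-40935 - 38294) = (-163028371/527690540 - 46133)/(-40935 - 38294) = -24344110710191/527690540/(-79229) = -24344110710191/527690540*(-1/79229) = 24344110710191/41808393793660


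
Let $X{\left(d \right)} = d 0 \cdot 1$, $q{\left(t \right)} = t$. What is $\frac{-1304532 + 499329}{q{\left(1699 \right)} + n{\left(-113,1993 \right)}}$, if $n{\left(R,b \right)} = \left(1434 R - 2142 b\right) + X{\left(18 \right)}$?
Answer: $\frac{805203}{4429349} \approx 0.18179$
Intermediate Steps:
$X{\left(d \right)} = 0$ ($X{\left(d \right)} = 0 \cdot 1 = 0$)
$n{\left(R,b \right)} = - 2142 b + 1434 R$ ($n{\left(R,b \right)} = \left(1434 R - 2142 b\right) + 0 = \left(- 2142 b + 1434 R\right) + 0 = - 2142 b + 1434 R$)
$\frac{-1304532 + 499329}{q{\left(1699 \right)} + n{\left(-113,1993 \right)}} = \frac{-1304532 + 499329}{1699 + \left(\left(-2142\right) 1993 + 1434 \left(-113\right)\right)} = - \frac{805203}{1699 - 4431048} = - \frac{805203}{-4429349} = \left(-805203\right) \left(- \frac{1}{4429349}\right) = \frac{805203}{4429349}$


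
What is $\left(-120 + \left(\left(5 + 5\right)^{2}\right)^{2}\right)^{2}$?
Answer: $97614400$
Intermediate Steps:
$\left(-120 + \left(\left(5 + 5\right)^{2}\right)^{2}\right)^{2} = \left(-120 + \left(10^{2}\right)^{2}\right)^{2} = \left(-120 + 100^{2}\right)^{2} = \left(-120 + 10000\right)^{2} = 9880^{2} = 97614400$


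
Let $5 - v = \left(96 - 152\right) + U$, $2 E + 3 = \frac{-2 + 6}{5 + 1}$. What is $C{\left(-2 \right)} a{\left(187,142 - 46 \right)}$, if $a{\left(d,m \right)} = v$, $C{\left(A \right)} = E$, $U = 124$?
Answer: $\frac{147}{2} \approx 73.5$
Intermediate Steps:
$E = - \frac{7}{6}$ ($E = - \frac{3}{2} + \frac{\left(-2 + 6\right) \frac{1}{5 + 1}}{2} = - \frac{3}{2} + \frac{4 \cdot \frac{1}{6}}{2} = - \frac{3}{2} + \frac{1}{2} \cdot \frac{2}{3} = - \frac{3}{2} + \frac{1}{3} = - \frac{7}{6} \approx -1.1667$)
$C{\left(A \right)} = - \frac{7}{6}$
$v = -63$ ($v = 5 - \left(\left(96 - 152\right) + 124\right) = 5 - \left(-56 + 124\right) = 5 - 68 = -63$)
$a{\left(d,m \right)} = -63$
$C{\left(-2 \right)} a{\left(187,142 - 46 \right)} = \left(- \frac{7}{6}\right) \left(-63\right) = \frac{147}{2}$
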